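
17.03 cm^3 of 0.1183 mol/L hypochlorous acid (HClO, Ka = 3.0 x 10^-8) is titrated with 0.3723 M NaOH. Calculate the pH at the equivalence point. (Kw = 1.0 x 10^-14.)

n(HClO) = 0.1183 x 0.01703 = 0.002015 mol; V(NaOH) at equivalence = 0.002015/0.3723 = 0.005411 L.
At equivalence all the acid is converted to ClO-; total volume = 0.01703 + 0.005411 = 0.02244 L, so [ClO-] = 0.002015/0.02244 = 0.08977 M.
Kb = Kw/Ka = 1.0e-14 / 3.0 x 10^-8 = 3.33e-7.
[OH^-] = sqrt(Kb x [ClO-]) = sqrt(3.33e-7 x 0.08977) = 0.000173 M.
pOH = 3.76, so pH = 14.00 - 3.76 = 10.24.

10.24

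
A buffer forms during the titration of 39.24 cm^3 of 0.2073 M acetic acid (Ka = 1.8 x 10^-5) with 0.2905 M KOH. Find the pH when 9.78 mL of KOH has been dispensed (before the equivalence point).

Initial n(CH3COOH) = 0.2073 x 0.03924 = 0.008134 mol.
n(KOH) added = 0.2905 x 0.009780 = 0.002841 mol, converting that many moles of CH3COOH to CH3COO-.
Remaining n(CH3COOH) = 0.005293 mol; n(CH3COO-) = 0.002841 mol.
By Henderson-Hasselbalch, pH = pKa + log([A^-]/[HA]) = 4.74 + log(0.002841/0.005293) = 4.74 + (-0.27) = 4.47.

4.47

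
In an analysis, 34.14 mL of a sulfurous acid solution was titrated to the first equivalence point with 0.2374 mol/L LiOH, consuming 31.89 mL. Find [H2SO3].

0.222 M

n(LiOH) = 0.2374 x 0.03189 = 0.007571 mol.
At the first equivalence point, 1 mol OH^- react per mol H2SO3, so n(H2SO3) = 0.007571 / 1 = 0.007571 mol.
[H2SO3] = 0.007571 / 0.03414 L = 0.222 M.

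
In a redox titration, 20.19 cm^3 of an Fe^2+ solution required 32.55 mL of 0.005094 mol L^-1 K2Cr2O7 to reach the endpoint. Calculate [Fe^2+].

n(K2Cr2O7) = 0.005094 x 0.03255 = 0.0001658 mol.
From the balanced equation, 1 mol K2Cr2O7 reacts with 6 mol Fe^2+, so n(Fe^2+) = 0.0001658 x 6/1 = 0.0009949 mol.
[Fe^2+] = 0.0009949 / 0.02019 L = 0.0493 M.

0.0493 M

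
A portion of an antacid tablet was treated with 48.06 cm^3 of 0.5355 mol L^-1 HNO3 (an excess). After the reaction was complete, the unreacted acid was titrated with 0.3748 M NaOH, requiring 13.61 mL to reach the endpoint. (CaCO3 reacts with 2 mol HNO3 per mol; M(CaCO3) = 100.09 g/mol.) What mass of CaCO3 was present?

Total n(HNO3) added = 0.5355 x 0.04806 = 0.02574 mol.
n(NaOH) used = 0.3748 x 0.01361 = 0.005101 mol, which equals the excess n(HNO3).
So n(HNO3) consumed by the sample = 0.02574 - 0.005101 = 0.02064 mol.
n(CaCO3) = 0.02064 / 2 = 0.01032 mol.
mass = 0.01032 mol x 100.09 g/mol = 1.03 g.

1.03 g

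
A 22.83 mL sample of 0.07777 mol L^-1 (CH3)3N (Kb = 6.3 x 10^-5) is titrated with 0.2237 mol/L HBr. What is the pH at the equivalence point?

n((CH3)3N) = 0.07777 x 0.02283 = 0.001775 mol; V(HBr) at equivalence = 0.001775/0.2237 = 0.007937 L.
At equivalence the base is fully converted to (CH3)3NH+; total volume = 0.03077 L, so [(CH3)3NH+] = 0.001775/0.03077 = 0.05771 M.
Ka((CH3)3NH+) = Kw/Kb = 1.0e-14 / 6.3 x 10^-5 = 1.59e-10.
[H^+] = sqrt(Ka x [(CH3)3NH+]) = sqrt(1.59e-10 x 0.05771) = 3.03e-6 M.
pH = -log(3.03e-6) = 5.52.

5.52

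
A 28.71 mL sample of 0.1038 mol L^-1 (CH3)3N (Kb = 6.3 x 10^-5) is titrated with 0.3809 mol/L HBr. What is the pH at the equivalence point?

5.44

n((CH3)3N) = 0.1038 x 0.02871 = 0.002980 mol; V(HBr) at equivalence = 0.002980/0.3809 = 0.007824 L.
At equivalence the base is fully converted to (CH3)3NH+; total volume = 0.03653 L, so [(CH3)3NH+] = 0.002980/0.03653 = 0.08157 M.
Ka((CH3)3NH+) = Kw/Kb = 1.0e-14 / 6.3 x 10^-5 = 1.59e-10.
[H^+] = sqrt(Ka x [(CH3)3NH+]) = sqrt(1.59e-10 x 0.08157) = 3.60e-6 M.
pH = -log(3.60e-6) = 5.44.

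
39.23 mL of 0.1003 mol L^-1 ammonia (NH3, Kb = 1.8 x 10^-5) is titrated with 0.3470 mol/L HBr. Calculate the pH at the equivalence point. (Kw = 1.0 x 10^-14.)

5.18

n(NH3) = 0.1003 x 0.03923 = 0.003935 mol; V(HBr) at equivalence = 0.003935/0.3470 = 0.01134 L.
At equivalence the base is fully converted to NH4+; total volume = 0.05057 L, so [NH4+] = 0.003935/0.05057 = 0.07781 M.
Ka(NH4+) = Kw/Kb = 1.0e-14 / 1.8 x 10^-5 = 5.56e-10.
[H^+] = sqrt(Ka x [NH4+]) = sqrt(5.56e-10 x 0.07781) = 6.57e-6 M.
pH = -log(6.57e-6) = 5.18.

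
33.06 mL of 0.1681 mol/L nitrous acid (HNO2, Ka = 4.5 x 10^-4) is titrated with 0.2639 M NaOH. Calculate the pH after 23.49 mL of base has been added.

n(acid) = 0.1681 x 0.03306 = 0.005557 mol; n(NaOH) added = 0.2639 x 0.02349 = 0.006199 mol.
Base is in excess by 0.006199 - 0.005557 = 0.0006416 mol in a total volume of 0.05655 L.
[OH^-] = 0.0006416/0.05655 = 0.01135 M, so pOH = 1.95 and pH = 14.00 - 1.95 = 12.05.

12.05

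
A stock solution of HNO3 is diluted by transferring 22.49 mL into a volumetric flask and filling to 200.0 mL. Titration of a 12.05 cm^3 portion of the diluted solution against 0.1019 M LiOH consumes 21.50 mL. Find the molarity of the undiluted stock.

1.62 M

n(LiOH) = 0.1019 x 0.02150 = 0.002191 mol.
n(HNO3) in the aliquot = 0.002191 mol.
[diluted HNO3] = 0.002191 / 0.01205 = 0.1818 M.
Dilution factor = 200.0/22.49 = 8.893, so [stock] = 0.1818 x 8.893 = 1.62 M.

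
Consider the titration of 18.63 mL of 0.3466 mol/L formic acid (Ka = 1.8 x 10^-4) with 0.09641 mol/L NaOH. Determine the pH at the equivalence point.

8.31

n(HCOOH) = 0.3466 x 0.01863 = 0.006457 mol; V(NaOH) at equivalence = 0.006457/0.09641 = 0.06698 L.
At equivalence all the acid is converted to HCOO-; total volume = 0.01863 + 0.06698 = 0.08561 L, so [HCOO-] = 0.006457/0.08561 = 0.07543 M.
Kb = Kw/Ka = 1.0e-14 / 1.8 x 10^-4 = 5.56e-11.
[OH^-] = sqrt(Kb x [HCOO-]) = sqrt(5.56e-11 x 0.07543) = 2.05e-6 M.
pOH = 5.69, so pH = 14.00 - 5.69 = 8.31.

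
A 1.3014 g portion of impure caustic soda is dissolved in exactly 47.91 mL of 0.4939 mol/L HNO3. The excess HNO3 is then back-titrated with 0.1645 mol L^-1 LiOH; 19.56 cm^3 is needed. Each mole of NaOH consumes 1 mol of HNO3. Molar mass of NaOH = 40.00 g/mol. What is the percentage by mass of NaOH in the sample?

62.8%

Total n(HNO3) added = 0.4939 x 0.04791 = 0.02366 mol.
n(LiOH) used = 0.1645 x 0.01956 = 0.003218 mol, which equals the excess n(HNO3).
So n(HNO3) consumed by the sample = 0.02366 - 0.003218 = 0.02045 mol.
n(NaOH) = 0.02045 / 1 = 0.02045 mol.
mass NaOH = 0.02045 x 40.00 = 0.8178 g, so %NaOH = 0.8178/1.3014 x 100 = 62.8%.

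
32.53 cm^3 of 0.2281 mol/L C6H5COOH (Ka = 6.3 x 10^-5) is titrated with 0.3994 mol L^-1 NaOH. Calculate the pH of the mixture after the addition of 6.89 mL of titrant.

3.97

Initial n(C6H5COOH) = 0.2281 x 0.03253 = 0.007420 mol.
n(NaOH) added = 0.3994 x 0.006890 = 0.002752 mol, converting that many moles of C6H5COOH to C6H5COO-.
Remaining n(C6H5COOH) = 0.004668 mol; n(C6H5COO-) = 0.002752 mol.
By Henderson-Hasselbalch, pH = pKa + log([A^-]/[HA]) = 4.20 + log(0.002752/0.004668) = 4.20 + (-0.23) = 3.97.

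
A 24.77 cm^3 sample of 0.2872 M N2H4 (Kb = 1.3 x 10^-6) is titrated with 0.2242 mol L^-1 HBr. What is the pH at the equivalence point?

n(N2H4) = 0.2872 x 0.02477 = 0.007114 mol; V(HBr) at equivalence = 0.007114/0.2242 = 0.03173 L.
At equivalence the base is fully converted to N2H5+; total volume = 0.05650 L, so [N2H5+] = 0.007114/0.05650 = 0.1259 M.
Ka(N2H5+) = Kw/Kb = 1.0e-14 / 1.3 x 10^-6 = 7.69e-9.
[H^+] = sqrt(Ka x [N2H5+]) = sqrt(7.69e-9 x 0.1259) = 3.11e-5 M.
pH = -log(3.11e-5) = 4.51.

4.51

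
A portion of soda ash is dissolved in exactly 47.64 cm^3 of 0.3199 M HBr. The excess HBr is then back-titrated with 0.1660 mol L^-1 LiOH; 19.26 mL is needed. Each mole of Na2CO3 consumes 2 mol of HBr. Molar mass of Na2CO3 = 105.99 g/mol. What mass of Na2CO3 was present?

Total n(HBr) added = 0.3199 x 0.04764 = 0.01524 mol.
n(LiOH) used = 0.1660 x 0.01926 = 0.003197 mol, which equals the excess n(HBr).
So n(HBr) consumed by the sample = 0.01524 - 0.003197 = 0.01204 mol.
n(Na2CO3) = 0.01204 / 2 = 0.006021 mol.
mass = 0.006021 mol x 105.99 g/mol = 0.638 g.

0.638 g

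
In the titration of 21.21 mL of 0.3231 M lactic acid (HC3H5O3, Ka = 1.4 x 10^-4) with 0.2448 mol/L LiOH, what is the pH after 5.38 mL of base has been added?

Initial n(HC3H5O3) = 0.3231 x 0.02121 = 0.006853 mol.
n(LiOH) added = 0.2448 x 0.005380 = 0.001317 mol, converting that many moles of HC3H5O3 to C3H5O3-.
Remaining n(HC3H5O3) = 0.005536 mol; n(C3H5O3-) = 0.001317 mol.
By Henderson-Hasselbalch, pH = pKa + log([A^-]/[HA]) = 3.85 + log(0.001317/0.005536) = 3.85 + (-0.62) = 3.23.

3.23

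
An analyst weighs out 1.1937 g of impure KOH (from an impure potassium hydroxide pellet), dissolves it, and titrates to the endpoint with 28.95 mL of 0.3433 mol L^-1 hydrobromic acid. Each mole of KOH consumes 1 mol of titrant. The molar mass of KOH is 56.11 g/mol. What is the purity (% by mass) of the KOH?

46.7%

n(HBr) = 0.3433 x 0.02895 = 0.009939 mol.
n(KOH) = 0.009939 / 1 = 0.009939 mol.
mass of KOH = 0.009939 x 56.11 = 0.5577 g.
% purity = 0.5577 / 1.1937 x 100 = 46.7%.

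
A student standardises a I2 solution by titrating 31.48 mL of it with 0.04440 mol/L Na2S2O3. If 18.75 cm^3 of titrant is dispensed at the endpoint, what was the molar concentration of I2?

0.0132 M

n(Na2S2O3) = 0.04440 x 0.01875 = 0.0008325 mol.
From the balanced equation, 2 mol Na2S2O3 reacts with 1 mol I2, so n(I2) = 0.0008325 x 1/2 = 0.0004163 mol.
[I2] = 0.0004163 / 0.03148 L = 0.0132 M.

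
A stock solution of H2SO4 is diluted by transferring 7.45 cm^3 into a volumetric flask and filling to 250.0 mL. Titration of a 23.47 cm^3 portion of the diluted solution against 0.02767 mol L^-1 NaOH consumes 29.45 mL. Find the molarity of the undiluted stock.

n(NaOH) = 0.02767 x 0.02945 = 0.0008149 mol.
n(H2SO4) in the aliquot = 0.0008149 x 1/2 = 0.0004074 mol.
[diluted H2SO4] = 0.0004074 / 0.02347 = 0.01736 M.
Dilution factor = 250.0/7.450 = 33.56, so [stock] = 0.01736 x 33.56 = 0.583 M.

0.583 M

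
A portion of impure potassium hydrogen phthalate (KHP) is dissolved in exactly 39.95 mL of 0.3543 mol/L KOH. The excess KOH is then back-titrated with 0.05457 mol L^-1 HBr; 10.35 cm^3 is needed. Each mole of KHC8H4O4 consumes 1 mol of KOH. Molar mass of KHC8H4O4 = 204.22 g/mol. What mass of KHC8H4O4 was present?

Total n(KOH) added = 0.3543 x 0.03995 = 0.01415 mol.
n(HBr) used = 0.05457 x 0.01035 = 0.0005648 mol, which equals the excess n(KOH).
So n(KOH) consumed by the sample = 0.01415 - 0.0005648 = 0.01359 mol.
n(KHC8H4O4) = 0.01359 / 1 = 0.01359 mol.
mass = 0.01359 mol x 204.22 g/mol = 2.78 g.

2.78 g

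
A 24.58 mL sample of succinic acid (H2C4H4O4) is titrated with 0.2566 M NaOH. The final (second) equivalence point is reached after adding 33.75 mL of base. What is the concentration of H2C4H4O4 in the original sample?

n(NaOH) = 0.2566 x 0.03375 = 0.008660 mol.
At the final (second) equivalence point, 2 mol OH^- react per mol H2C4H4O4, so n(H2C4H4O4) = 0.008660 / 2 = 0.004330 mol.
[H2C4H4O4] = 0.004330 / 0.02458 L = 0.176 M.

0.176 M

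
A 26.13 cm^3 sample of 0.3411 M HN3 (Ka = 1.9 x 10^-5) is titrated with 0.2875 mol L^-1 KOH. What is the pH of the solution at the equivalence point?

n(HN3) = 0.3411 x 0.02613 = 0.008913 mol; V(KOH) at equivalence = 0.008913/0.2875 = 0.03100 L.
At equivalence all the acid is converted to N3-; total volume = 0.02613 + 0.03100 = 0.05713 L, so [N3-] = 0.008913/0.05713 = 0.1560 M.
Kb = Kw/Ka = 1.0e-14 / 1.9 x 10^-5 = 5.26e-10.
[OH^-] = sqrt(Kb x [N3-]) = sqrt(5.26e-10 x 0.1560) = 9.06e-6 M.
pOH = 5.04, so pH = 14.00 - 5.04 = 8.96.

8.96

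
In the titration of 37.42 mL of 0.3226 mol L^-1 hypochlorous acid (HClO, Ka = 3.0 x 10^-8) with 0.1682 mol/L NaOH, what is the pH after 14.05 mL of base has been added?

Initial n(HClO) = 0.3226 x 0.03742 = 0.01207 mol.
n(NaOH) added = 0.1682 x 0.01405 = 0.002363 mol, converting that many moles of HClO to ClO-.
Remaining n(HClO) = 0.009708 mol; n(ClO-) = 0.002363 mol.
By Henderson-Hasselbalch, pH = pKa + log([A^-]/[HA]) = 7.52 + log(0.002363/0.009708) = 7.52 + (-0.61) = 6.91.

6.91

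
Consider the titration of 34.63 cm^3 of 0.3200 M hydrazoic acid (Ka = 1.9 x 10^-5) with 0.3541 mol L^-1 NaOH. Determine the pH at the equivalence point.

8.97

n(HN3) = 0.3200 x 0.03463 = 0.01108 mol; V(NaOH) at equivalence = 0.01108/0.3541 = 0.03130 L.
At equivalence all the acid is converted to N3-; total volume = 0.03463 + 0.03130 = 0.06593 L, so [N3-] = 0.01108/0.06593 = 0.1681 M.
Kb = Kw/Ka = 1.0e-14 / 1.9 x 10^-5 = 5.26e-10.
[OH^-] = sqrt(Kb x [N3-]) = sqrt(5.26e-10 x 0.1681) = 9.41e-6 M.
pOH = 5.03, so pH = 14.00 - 5.03 = 8.97.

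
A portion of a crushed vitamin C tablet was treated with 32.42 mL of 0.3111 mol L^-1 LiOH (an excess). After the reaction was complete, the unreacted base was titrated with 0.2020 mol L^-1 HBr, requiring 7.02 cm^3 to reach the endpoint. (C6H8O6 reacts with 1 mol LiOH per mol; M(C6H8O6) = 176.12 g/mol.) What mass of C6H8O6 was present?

1.53 g

Total n(LiOH) added = 0.3111 x 0.03242 = 0.01009 mol.
n(HBr) used = 0.2020 x 0.007020 = 0.001418 mol, which equals the excess n(LiOH).
So n(LiOH) consumed by the sample = 0.01009 - 0.001418 = 0.008668 mol.
n(C6H8O6) = 0.008668 / 1 = 0.008668 mol.
mass = 0.008668 mol x 176.12 g/mol = 1.53 g.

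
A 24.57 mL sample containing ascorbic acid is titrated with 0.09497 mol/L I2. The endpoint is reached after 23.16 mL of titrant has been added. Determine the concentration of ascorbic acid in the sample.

0.0895 M

n(I2) = 0.09497 x 0.02316 = 0.002200 mol.
From the balanced equation, 1 mol I2 reacts with 1 mol ascorbic acid, so n(ascorbic acid) = 0.002200 x 1/1 = 0.002200 mol.
[ascorbic acid] = 0.002200 / 0.02457 L = 0.0895 M.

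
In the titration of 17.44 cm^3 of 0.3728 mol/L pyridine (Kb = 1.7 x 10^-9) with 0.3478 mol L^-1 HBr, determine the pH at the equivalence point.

2.99

n(C5H5N) = 0.3728 x 0.01744 = 0.006502 mol; V(HBr) at equivalence = 0.006502/0.3478 = 0.01869 L.
At equivalence the base is fully converted to C5H5NH+; total volume = 0.03613 L, so [C5H5NH+] = 0.006502/0.03613 = 0.1799 M.
Ka(C5H5NH+) = Kw/Kb = 1.0e-14 / 1.7 x 10^-9 = 5.88e-6.
[H^+] = sqrt(Ka x [C5H5NH+]) = sqrt(5.88e-6 x 0.1799) = 0.00103 M.
pH = -log(0.00103) = 2.99.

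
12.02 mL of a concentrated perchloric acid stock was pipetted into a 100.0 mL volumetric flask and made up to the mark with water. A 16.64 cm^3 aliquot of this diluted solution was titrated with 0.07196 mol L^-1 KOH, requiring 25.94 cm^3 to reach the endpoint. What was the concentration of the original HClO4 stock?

0.933 M

n(KOH) = 0.07196 x 0.02594 = 0.001867 mol.
n(HClO4) in the aliquot = 0.001867 mol.
[diluted HClO4] = 0.001867 / 0.01664 = 0.1122 M.
Dilution factor = 100.0/12.02 = 8.319, so [stock] = 0.1122 x 8.319 = 0.933 M.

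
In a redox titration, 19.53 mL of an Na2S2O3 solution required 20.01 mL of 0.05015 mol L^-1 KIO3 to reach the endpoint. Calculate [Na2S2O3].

0.308 M

n(KIO3) = 0.05015 x 0.02001 = 0.001004 mol.
From the balanced equation, 1 mol KIO3 reacts with 6 mol Na2S2O3, so n(Na2S2O3) = 0.001004 x 6/1 = 0.006021 mol.
[Na2S2O3] = 0.006021 / 0.01953 L = 0.308 M.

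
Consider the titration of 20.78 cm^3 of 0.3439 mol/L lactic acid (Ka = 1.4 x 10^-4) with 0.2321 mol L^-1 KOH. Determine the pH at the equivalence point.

n(HC3H5O3) = 0.3439 x 0.02078 = 0.007146 mol; V(KOH) at equivalence = 0.007146/0.2321 = 0.03079 L.
At equivalence all the acid is converted to C3H5O3-; total volume = 0.02078 + 0.03079 = 0.05157 L, so [C3H5O3-] = 0.007146/0.05157 = 0.1386 M.
Kb = Kw/Ka = 1.0e-14 / 1.4 x 10^-4 = 7.14e-11.
[OH^-] = sqrt(Kb x [C3H5O3-]) = sqrt(7.14e-11 x 0.1386) = 3.15e-6 M.
pOH = 5.50, so pH = 14.00 - 5.50 = 8.50.

8.50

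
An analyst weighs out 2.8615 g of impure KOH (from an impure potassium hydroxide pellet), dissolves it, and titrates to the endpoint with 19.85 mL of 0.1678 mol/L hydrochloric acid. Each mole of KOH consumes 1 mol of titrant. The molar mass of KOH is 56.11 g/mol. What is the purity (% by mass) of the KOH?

6.53%

n(HCl) = 0.1678 x 0.01985 = 0.003331 mol.
n(KOH) = 0.003331 / 1 = 0.003331 mol.
mass of KOH = 0.003331 x 56.11 = 0.1869 g.
% purity = 0.1869 / 2.8615 x 100 = 6.53%.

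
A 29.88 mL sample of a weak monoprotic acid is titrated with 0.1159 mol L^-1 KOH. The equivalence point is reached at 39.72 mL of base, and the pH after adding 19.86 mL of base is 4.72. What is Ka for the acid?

19.86 mL is half of the equivalence volume, so this is the half-equivalence point where [HA] = [A^-].
At half-equivalence pH = pKa, so pKa = 4.72.
Ka = 10^(-4.72) = 1.9 x 10^-5.

1.9 x 10^-5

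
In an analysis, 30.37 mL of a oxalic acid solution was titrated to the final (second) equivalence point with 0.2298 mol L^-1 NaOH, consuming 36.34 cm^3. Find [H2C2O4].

n(NaOH) = 0.2298 x 0.03634 = 0.008351 mol.
At the final (second) equivalence point, 2 mol OH^- react per mol H2C2O4, so n(H2C2O4) = 0.008351 / 2 = 0.004175 mol.
[H2C2O4] = 0.004175 / 0.03037 L = 0.137 M.

0.137 M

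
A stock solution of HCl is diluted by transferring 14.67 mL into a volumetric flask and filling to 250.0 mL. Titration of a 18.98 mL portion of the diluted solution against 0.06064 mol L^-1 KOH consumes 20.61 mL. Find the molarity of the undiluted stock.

n(KOH) = 0.06064 x 0.02061 = 0.001250 mol.
n(HCl) in the aliquot = 0.001250 mol.
[diluted HCl] = 0.001250 / 0.01898 = 0.06585 M.
Dilution factor = 250.0/14.67 = 17.04, so [stock] = 0.06585 x 17.04 = 1.12 M.

1.12 M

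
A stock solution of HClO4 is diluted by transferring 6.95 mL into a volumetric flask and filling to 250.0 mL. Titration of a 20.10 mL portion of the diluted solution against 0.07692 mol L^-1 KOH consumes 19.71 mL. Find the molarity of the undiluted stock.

n(KOH) = 0.07692 x 0.01971 = 0.001516 mol.
n(HClO4) in the aliquot = 0.001516 mol.
[diluted HClO4] = 0.001516 / 0.02010 = 0.07543 M.
Dilution factor = 250.0/6.950 = 35.97, so [stock] = 0.07543 x 35.97 = 2.71 M.

2.71 M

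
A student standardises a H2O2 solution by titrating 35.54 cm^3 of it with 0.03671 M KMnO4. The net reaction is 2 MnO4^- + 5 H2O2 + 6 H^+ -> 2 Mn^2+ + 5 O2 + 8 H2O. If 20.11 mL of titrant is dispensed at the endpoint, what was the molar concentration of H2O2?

0.0519 M

n(KMnO4) = 0.03671 x 0.02011 = 0.0007382 mol.
From the balanced equation, 2 mol KMnO4 reacts with 5 mol H2O2, so n(H2O2) = 0.0007382 x 5/2 = 0.001846 mol.
[H2O2] = 0.001846 / 0.03554 L = 0.0519 M.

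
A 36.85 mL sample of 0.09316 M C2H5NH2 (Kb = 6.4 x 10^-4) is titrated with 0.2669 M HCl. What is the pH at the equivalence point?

5.98

n(C2H5NH2) = 0.09316 x 0.03685 = 0.003433 mol; V(HCl) at equivalence = 0.003433/0.2669 = 0.01286 L.
At equivalence the base is fully converted to C2H5NH3+; total volume = 0.04971 L, so [C2H5NH3+] = 0.003433/0.04971 = 0.06906 M.
Ka(C2H5NH3+) = Kw/Kb = 1.0e-14 / 6.4 x 10^-4 = 1.56e-11.
[H^+] = sqrt(Ka x [C2H5NH3+]) = sqrt(1.56e-11 x 0.06906) = 1.04e-6 M.
pH = -log(1.04e-6) = 5.98.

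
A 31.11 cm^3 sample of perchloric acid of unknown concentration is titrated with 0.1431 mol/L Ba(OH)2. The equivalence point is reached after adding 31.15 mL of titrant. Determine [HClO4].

n(Ba(OH)2) delivered = 0.1431 x 0.03115 = 0.004458 mol.
The reaction is 2 HClO4 + 1 Ba(OH)2, so n(HClO4) = 0.004458 x 2/1 = 0.008915 mol.
[HClO4] = 0.008915 mol / 0.03111 L = 0.287 M.

0.287 M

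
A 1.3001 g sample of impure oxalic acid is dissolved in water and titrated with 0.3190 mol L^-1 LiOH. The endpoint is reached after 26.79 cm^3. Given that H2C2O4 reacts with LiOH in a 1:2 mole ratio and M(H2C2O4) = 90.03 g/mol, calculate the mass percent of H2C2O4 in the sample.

29.6%

n(LiOH) = 0.3190 x 0.02679 = 0.008546 mol.
n(H2C2O4) = 0.008546 / 2 = 0.004273 mol.
mass of H2C2O4 = 0.004273 x 90.03 = 0.3847 g.
% purity = 0.3847 / 1.3001 x 100 = 29.6%.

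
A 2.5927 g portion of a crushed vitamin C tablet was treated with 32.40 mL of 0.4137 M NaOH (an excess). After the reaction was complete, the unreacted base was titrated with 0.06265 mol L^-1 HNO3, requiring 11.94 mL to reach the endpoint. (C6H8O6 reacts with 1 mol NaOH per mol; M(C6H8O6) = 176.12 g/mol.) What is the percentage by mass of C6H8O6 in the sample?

Total n(NaOH) added = 0.4137 x 0.03240 = 0.01340 mol.
n(HNO3) used = 0.06265 x 0.01194 = 0.0007480 mol, which equals the excess n(NaOH).
So n(NaOH) consumed by the sample = 0.01340 - 0.0007480 = 0.01266 mol.
n(C6H8O6) = 0.01266 / 1 = 0.01266 mol.
mass C6H8O6 = 0.01266 x 176.12 = 2.229 g, so %C6H8O6 = 2.229/2.5927 x 100 = 86.0%.

86.0%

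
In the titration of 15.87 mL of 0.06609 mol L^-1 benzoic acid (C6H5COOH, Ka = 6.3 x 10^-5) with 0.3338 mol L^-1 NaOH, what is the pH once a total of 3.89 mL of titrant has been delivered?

n(acid) = 0.06609 x 0.01587 = 0.001049 mol; n(NaOH) added = 0.3338 x 0.003890 = 0.001298 mol.
Base is in excess by 0.001298 - 0.001049 = 0.0002496 mol in a total volume of 0.01976 L.
[OH^-] = 0.0002496/0.01976 = 0.01263 M, so pOH = 1.90 and pH = 14.00 - 1.90 = 12.10.

12.10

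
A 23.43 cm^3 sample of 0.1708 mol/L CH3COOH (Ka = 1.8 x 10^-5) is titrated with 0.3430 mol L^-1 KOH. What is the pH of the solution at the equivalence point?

8.90

n(CH3COOH) = 0.1708 x 0.02343 = 0.004002 mol; V(KOH) at equivalence = 0.004002/0.3430 = 0.01167 L.
At equivalence all the acid is converted to CH3COO-; total volume = 0.02343 + 0.01167 = 0.03510 L, so [CH3COO-] = 0.004002/0.03510 = 0.1140 M.
Kb = Kw/Ka = 1.0e-14 / 1.8 x 10^-5 = 5.56e-10.
[OH^-] = sqrt(Kb x [CH3COO-]) = sqrt(5.56e-10 x 0.1140) = 7.96e-6 M.
pOH = 5.10, so pH = 14.00 - 5.10 = 8.90.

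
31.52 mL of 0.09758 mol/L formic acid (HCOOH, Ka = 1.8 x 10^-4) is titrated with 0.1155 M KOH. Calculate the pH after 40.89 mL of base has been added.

12.36

n(acid) = 0.09758 x 0.03152 = 0.003076 mol; n(KOH) added = 0.1155 x 0.04089 = 0.004723 mol.
Base is in excess by 0.004723 - 0.003076 = 0.001647 mol in a total volume of 0.07241 L.
[OH^-] = 0.001647/0.07241 = 0.02275 M, so pOH = 1.64 and pH = 14.00 - 1.64 = 12.36.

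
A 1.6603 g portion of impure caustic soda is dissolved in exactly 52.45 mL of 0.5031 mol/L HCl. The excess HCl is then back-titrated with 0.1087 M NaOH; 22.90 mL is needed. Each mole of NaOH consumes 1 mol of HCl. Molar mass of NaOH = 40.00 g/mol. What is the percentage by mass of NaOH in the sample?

57.6%

Total n(HCl) added = 0.5031 x 0.05245 = 0.02639 mol.
n(NaOH) used = 0.1087 x 0.02290 = 0.002489 mol, which equals the excess n(HCl).
So n(HCl) consumed by the sample = 0.02639 - 0.002489 = 0.02390 mol.
n(NaOH) = 0.02390 / 1 = 0.02390 mol.
mass NaOH = 0.02390 x 40.00 = 0.9559 g, so %NaOH = 0.9559/1.6603 x 100 = 57.6%.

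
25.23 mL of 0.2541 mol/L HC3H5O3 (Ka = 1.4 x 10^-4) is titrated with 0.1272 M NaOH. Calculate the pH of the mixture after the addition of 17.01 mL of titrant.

Initial n(HC3H5O3) = 0.2541 x 0.02523 = 0.006411 mol.
n(NaOH) added = 0.1272 x 0.01701 = 0.002164 mol, converting that many moles of HC3H5O3 to C3H5O3-.
Remaining n(HC3H5O3) = 0.004247 mol; n(C3H5O3-) = 0.002164 mol.
By Henderson-Hasselbalch, pH = pKa + log([A^-]/[HA]) = 3.85 + log(0.002164/0.004247) = 3.85 + (-0.29) = 3.56.

3.56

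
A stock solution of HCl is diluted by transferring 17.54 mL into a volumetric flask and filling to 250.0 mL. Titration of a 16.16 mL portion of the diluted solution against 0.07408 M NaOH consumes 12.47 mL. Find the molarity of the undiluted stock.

n(NaOH) = 0.07408 x 0.01247 = 0.0009238 mol.
n(HCl) in the aliquot = 0.0009238 mol.
[diluted HCl] = 0.0009238 / 0.01616 = 0.05716 M.
Dilution factor = 250.0/17.54 = 14.25, so [stock] = 0.05716 x 14.25 = 0.815 M.

0.815 M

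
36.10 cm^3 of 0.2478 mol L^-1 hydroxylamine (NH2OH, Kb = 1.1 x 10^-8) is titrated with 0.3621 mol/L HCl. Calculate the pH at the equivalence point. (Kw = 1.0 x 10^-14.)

n(NH2OH) = 0.2478 x 0.03610 = 0.008946 mol; V(HCl) at equivalence = 0.008946/0.3621 = 0.02470 L.
At equivalence the base is fully converted to NH3OH+; total volume = 0.06080 L, so [NH3OH+] = 0.008946/0.06080 = 0.1471 M.
Ka(NH3OH+) = Kw/Kb = 1.0e-14 / 1.1 x 10^-8 = 9.09e-7.
[H^+] = sqrt(Ka x [NH3OH+]) = sqrt(9.09e-7 x 0.1471) = 0.000366 M.
pH = -log(0.000366) = 3.44.

3.44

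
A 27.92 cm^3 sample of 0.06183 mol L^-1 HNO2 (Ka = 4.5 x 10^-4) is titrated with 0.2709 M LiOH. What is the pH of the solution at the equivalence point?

8.02

n(HNO2) = 0.06183 x 0.02792 = 0.001726 mol; V(LiOH) at equivalence = 0.001726/0.2709 = 0.006372 L.
At equivalence all the acid is converted to NO2-; total volume = 0.02792 + 0.006372 = 0.03429 L, so [NO2-] = 0.001726/0.03429 = 0.05034 M.
Kb = Kw/Ka = 1.0e-14 / 4.5 x 10^-4 = 2.22e-11.
[OH^-] = sqrt(Kb x [NO2-]) = sqrt(2.22e-11 x 0.05034) = 1.06e-6 M.
pOH = 5.98, so pH = 14.00 - 5.98 = 8.02.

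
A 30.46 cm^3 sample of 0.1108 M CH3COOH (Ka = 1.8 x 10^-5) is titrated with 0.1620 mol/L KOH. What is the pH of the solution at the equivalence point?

8.78

n(CH3COOH) = 0.1108 x 0.03046 = 0.003375 mol; V(KOH) at equivalence = 0.003375/0.1620 = 0.02083 L.
At equivalence all the acid is converted to CH3COO-; total volume = 0.03046 + 0.02083 = 0.05129 L, so [CH3COO-] = 0.003375/0.05129 = 0.06580 M.
Kb = Kw/Ka = 1.0e-14 / 1.8 x 10^-5 = 5.56e-10.
[OH^-] = sqrt(Kb x [CH3COO-]) = sqrt(5.56e-10 x 0.06580) = 6.05e-6 M.
pOH = 5.22, so pH = 14.00 - 5.22 = 8.78.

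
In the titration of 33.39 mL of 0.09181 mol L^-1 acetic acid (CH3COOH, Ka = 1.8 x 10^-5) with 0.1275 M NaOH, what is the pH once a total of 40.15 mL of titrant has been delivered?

12.45

n(acid) = 0.09181 x 0.03339 = 0.003066 mol; n(NaOH) added = 0.1275 x 0.04015 = 0.005119 mol.
Base is in excess by 0.005119 - 0.003066 = 0.002054 mol in a total volume of 0.07354 L.
[OH^-] = 0.002054/0.07354 = 0.02792 M, so pOH = 1.55 and pH = 14.00 - 1.55 = 12.45.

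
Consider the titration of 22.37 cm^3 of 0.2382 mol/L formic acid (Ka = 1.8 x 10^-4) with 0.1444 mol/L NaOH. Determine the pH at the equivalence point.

n(HCOOH) = 0.2382 x 0.02237 = 0.005329 mol; V(NaOH) at equivalence = 0.005329/0.1444 = 0.03690 L.
At equivalence all the acid is converted to HCOO-; total volume = 0.02237 + 0.03690 = 0.05927 L, so [HCOO-] = 0.005329/0.05927 = 0.08990 M.
Kb = Kw/Ka = 1.0e-14 / 1.8 x 10^-4 = 5.56e-11.
[OH^-] = sqrt(Kb x [HCOO-]) = sqrt(5.56e-11 x 0.08990) = 2.23e-6 M.
pOH = 5.65, so pH = 14.00 - 5.65 = 8.35.

8.35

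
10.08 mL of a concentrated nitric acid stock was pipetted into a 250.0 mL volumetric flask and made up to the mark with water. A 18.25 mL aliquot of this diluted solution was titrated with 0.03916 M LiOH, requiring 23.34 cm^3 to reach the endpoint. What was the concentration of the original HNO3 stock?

n(LiOH) = 0.03916 x 0.02334 = 0.0009140 mol.
n(HNO3) in the aliquot = 0.0009140 mol.
[diluted HNO3] = 0.0009140 / 0.01825 = 0.05008 M.
Dilution factor = 250.0/10.08 = 24.80, so [stock] = 0.05008 x 24.80 = 1.24 M.

1.24 M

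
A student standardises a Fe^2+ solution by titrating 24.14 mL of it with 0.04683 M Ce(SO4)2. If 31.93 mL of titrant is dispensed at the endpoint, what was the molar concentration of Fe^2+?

0.0619 M

n(Ce(SO4)2) = 0.04683 x 0.03193 = 0.001495 mol.
From the balanced equation, 1 mol Ce(SO4)2 reacts with 1 mol Fe^2+, so n(Fe^2+) = 0.001495 x 1/1 = 0.001495 mol.
[Fe^2+] = 0.001495 / 0.02414 L = 0.0619 M.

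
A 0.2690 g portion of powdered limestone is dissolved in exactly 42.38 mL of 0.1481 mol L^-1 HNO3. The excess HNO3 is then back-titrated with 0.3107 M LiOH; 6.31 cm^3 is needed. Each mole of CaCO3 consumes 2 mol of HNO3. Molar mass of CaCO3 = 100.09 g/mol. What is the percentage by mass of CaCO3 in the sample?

80.3%

Total n(HNO3) added = 0.1481 x 0.04238 = 0.006276 mol.
n(LiOH) used = 0.3107 x 0.006310 = 0.001961 mol, which equals the excess n(HNO3).
So n(HNO3) consumed by the sample = 0.006276 - 0.001961 = 0.004316 mol.
n(CaCO3) = 0.004316 / 2 = 0.002158 mol.
mass CaCO3 = 0.002158 x 100.09 = 0.2160 g, so %CaCO3 = 0.2160/0.2690 x 100 = 80.3%.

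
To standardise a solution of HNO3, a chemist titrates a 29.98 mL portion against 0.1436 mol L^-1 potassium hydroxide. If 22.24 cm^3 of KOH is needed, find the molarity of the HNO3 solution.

0.107 M

n(KOH) delivered = 0.1436 x 0.02224 = 0.003194 mol.
For a 1:1 reaction, n(HNO3) = 0.003194 mol.
[HNO3] = 0.003194 mol / 0.02998 L = 0.107 M.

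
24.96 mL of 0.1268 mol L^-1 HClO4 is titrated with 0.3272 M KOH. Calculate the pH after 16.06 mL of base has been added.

n(acid) = 0.1268 x 0.02496 = 0.003165 mol; n(KOH) added = 0.3272 x 0.01606 = 0.005255 mol.
Base is in excess by 0.005255 - 0.003165 = 0.002090 mol in a total volume of 0.04102 L.
[OH^-] = 0.002090/0.04102 = 0.05095 M, so pOH = 1.29 and pH = 14.00 - 1.29 = 12.71.

12.71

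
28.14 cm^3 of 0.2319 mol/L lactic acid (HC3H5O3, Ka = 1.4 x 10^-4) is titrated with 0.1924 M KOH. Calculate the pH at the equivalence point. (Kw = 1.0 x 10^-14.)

n(HC3H5O3) = 0.2319 x 0.02814 = 0.006526 mol; V(KOH) at equivalence = 0.006526/0.1924 = 0.03392 L.
At equivalence all the acid is converted to C3H5O3-; total volume = 0.02814 + 0.03392 = 0.06206 L, so [C3H5O3-] = 0.006526/0.06206 = 0.1052 M.
Kb = Kw/Ka = 1.0e-14 / 1.4 x 10^-4 = 7.14e-11.
[OH^-] = sqrt(Kb x [C3H5O3-]) = sqrt(7.14e-11 x 0.1052) = 2.74e-6 M.
pOH = 5.56, so pH = 14.00 - 5.56 = 8.44.

8.44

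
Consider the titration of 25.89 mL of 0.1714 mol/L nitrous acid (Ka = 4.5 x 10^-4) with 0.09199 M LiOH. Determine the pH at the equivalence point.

n(HNO2) = 0.1714 x 0.02589 = 0.004438 mol; V(LiOH) at equivalence = 0.004438/0.09199 = 0.04824 L.
At equivalence all the acid is converted to NO2-; total volume = 0.02589 + 0.04824 = 0.07413 L, so [NO2-] = 0.004438/0.07413 = 0.05986 M.
Kb = Kw/Ka = 1.0e-14 / 4.5 x 10^-4 = 2.22e-11.
[OH^-] = sqrt(Kb x [NO2-]) = sqrt(2.22e-11 x 0.05986) = 1.15e-6 M.
pOH = 5.94, so pH = 14.00 - 5.94 = 8.06.

8.06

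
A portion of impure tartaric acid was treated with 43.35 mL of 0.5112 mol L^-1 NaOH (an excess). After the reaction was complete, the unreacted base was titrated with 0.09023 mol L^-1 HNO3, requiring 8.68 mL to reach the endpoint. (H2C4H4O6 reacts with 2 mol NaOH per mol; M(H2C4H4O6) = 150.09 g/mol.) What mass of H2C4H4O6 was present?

1.60 g

Total n(NaOH) added = 0.5112 x 0.04335 = 0.02216 mol.
n(HNO3) used = 0.09023 x 0.008680 = 0.0007832 mol, which equals the excess n(NaOH).
So n(NaOH) consumed by the sample = 0.02216 - 0.0007832 = 0.02138 mol.
n(H2C4H4O6) = 0.02138 / 2 = 0.01069 mol.
mass = 0.01069 mol x 150.09 g/mol = 1.60 g.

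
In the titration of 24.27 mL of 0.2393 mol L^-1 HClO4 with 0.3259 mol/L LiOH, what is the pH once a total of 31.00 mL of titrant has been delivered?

n(acid) = 0.2393 x 0.02427 = 0.005808 mol; n(LiOH) added = 0.3259 x 0.03100 = 0.01010 mol.
Base is in excess by 0.01010 - 0.005808 = 0.004295 mol in a total volume of 0.05527 L.
[OH^-] = 0.004295/0.05527 = 0.07771 M, so pOH = 1.11 and pH = 14.00 - 1.11 = 12.89.

12.89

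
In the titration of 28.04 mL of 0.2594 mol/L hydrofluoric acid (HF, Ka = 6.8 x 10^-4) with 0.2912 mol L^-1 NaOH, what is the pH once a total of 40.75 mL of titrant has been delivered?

12.82

n(acid) = 0.2594 x 0.02804 = 0.007274 mol; n(NaOH) added = 0.2912 x 0.04075 = 0.01187 mol.
Base is in excess by 0.01187 - 0.007274 = 0.004593 mol in a total volume of 0.06879 L.
[OH^-] = 0.004593/0.06879 = 0.06677 M, so pOH = 1.18 and pH = 14.00 - 1.18 = 12.82.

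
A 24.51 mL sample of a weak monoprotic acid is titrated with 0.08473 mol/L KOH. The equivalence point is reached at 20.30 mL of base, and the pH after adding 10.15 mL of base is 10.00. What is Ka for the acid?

10.15 mL is half of the equivalence volume, so this is the half-equivalence point where [HA] = [A^-].
At half-equivalence pH = pKa, so pKa = 10.00.
Ka = 10^(-10.00) = 1.0 x 10^-10.

1.0 x 10^-10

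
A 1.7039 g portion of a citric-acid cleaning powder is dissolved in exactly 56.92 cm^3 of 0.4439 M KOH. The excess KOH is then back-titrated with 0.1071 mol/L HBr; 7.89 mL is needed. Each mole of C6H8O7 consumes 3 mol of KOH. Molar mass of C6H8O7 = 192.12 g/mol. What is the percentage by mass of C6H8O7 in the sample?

Total n(KOH) added = 0.4439 x 0.05692 = 0.02527 mol.
n(HBr) used = 0.1071 x 0.007890 = 0.0008450 mol, which equals the excess n(KOH).
So n(KOH) consumed by the sample = 0.02527 - 0.0008450 = 0.02442 mol.
n(C6H8O7) = 0.02442 / 3 = 0.008141 mol.
mass C6H8O7 = 0.008141 x 192.12 = 1.564 g, so %C6H8O7 = 1.564/1.7039 x 100 = 91.8%.

91.8%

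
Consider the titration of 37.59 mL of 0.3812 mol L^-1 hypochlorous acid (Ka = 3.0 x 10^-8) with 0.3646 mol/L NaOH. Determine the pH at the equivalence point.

10.40

n(HClO) = 0.3812 x 0.03759 = 0.01433 mol; V(NaOH) at equivalence = 0.01433/0.3646 = 0.03930 L.
At equivalence all the acid is converted to ClO-; total volume = 0.03759 + 0.03930 = 0.07689 L, so [ClO-] = 0.01433/0.07689 = 0.1864 M.
Kb = Kw/Ka = 1.0e-14 / 3.0 x 10^-8 = 3.33e-7.
[OH^-] = sqrt(Kb x [ClO-]) = sqrt(3.33e-7 x 0.1864) = 0.000249 M.
pOH = 3.60, so pH = 14.00 - 3.60 = 10.40.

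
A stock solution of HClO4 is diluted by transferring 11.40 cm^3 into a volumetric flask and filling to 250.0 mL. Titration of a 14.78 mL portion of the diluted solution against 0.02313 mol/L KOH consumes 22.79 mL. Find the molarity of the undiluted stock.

0.782 M

n(KOH) = 0.02313 x 0.02279 = 0.0005271 mol.
n(HClO4) in the aliquot = 0.0005271 mol.
[diluted HClO4] = 0.0005271 / 0.01478 = 0.03567 M.
Dilution factor = 250.0/11.40 = 21.93, so [stock] = 0.03567 x 21.93 = 0.782 M.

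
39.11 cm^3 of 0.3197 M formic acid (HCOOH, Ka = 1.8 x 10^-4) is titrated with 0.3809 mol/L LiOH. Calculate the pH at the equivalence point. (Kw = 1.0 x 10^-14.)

n(HCOOH) = 0.3197 x 0.03911 = 0.01250 mol; V(LiOH) at equivalence = 0.01250/0.3809 = 0.03283 L.
At equivalence all the acid is converted to HCOO-; total volume = 0.03911 + 0.03283 = 0.07194 L, so [HCOO-] = 0.01250/0.07194 = 0.1738 M.
Kb = Kw/Ka = 1.0e-14 / 1.8 x 10^-4 = 5.56e-11.
[OH^-] = sqrt(Kb x [HCOO-]) = sqrt(5.56e-11 x 0.1738) = 3.11e-6 M.
pOH = 5.51, so pH = 14.00 - 5.51 = 8.49.

8.49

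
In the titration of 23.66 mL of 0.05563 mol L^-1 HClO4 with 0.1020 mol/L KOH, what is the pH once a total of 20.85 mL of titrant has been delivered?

n(acid) = 0.05563 x 0.02366 = 0.001316 mol; n(KOH) added = 0.1020 x 0.02085 = 0.002127 mol.
Base is in excess by 0.002127 - 0.001316 = 0.0008105 mol in a total volume of 0.04451 L.
[OH^-] = 0.0008105/0.04451 = 0.01821 M, so pOH = 1.74 and pH = 14.00 - 1.74 = 12.26.

12.26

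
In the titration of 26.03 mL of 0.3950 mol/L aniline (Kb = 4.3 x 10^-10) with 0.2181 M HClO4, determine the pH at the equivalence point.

2.74

n(C6H5NH2) = 0.3950 x 0.02603 = 0.01028 mol; V(HClO4) at equivalence = 0.01028/0.2181 = 0.04714 L.
At equivalence the base is fully converted to C6H5NH3+; total volume = 0.07317 L, so [C6H5NH3+] = 0.01028/0.07317 = 0.1405 M.
Ka(C6H5NH3+) = Kw/Kb = 1.0e-14 / 4.3 x 10^-10 = 2.33e-5.
[H^+] = sqrt(Ka x [C6H5NH3+]) = sqrt(2.33e-5 x 0.1405) = 0.00181 M.
pH = -log(0.00181) = 2.74.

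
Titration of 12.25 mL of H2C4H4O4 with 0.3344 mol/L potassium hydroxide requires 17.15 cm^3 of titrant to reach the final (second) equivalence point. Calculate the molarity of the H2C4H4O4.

n(KOH) = 0.3344 x 0.01715 = 0.005735 mol.
At the final (second) equivalence point, 2 mol OH^- react per mol H2C4H4O4, so n(H2C4H4O4) = 0.005735 / 2 = 0.002867 mol.
[H2C4H4O4] = 0.002867 / 0.01225 L = 0.234 M.

0.234 M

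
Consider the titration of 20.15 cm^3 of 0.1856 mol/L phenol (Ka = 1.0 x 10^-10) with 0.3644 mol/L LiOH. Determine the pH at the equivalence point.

n(C6H5OH) = 0.1856 x 0.02015 = 0.003740 mol; V(LiOH) at equivalence = 0.003740/0.3644 = 0.01026 L.
At equivalence all the acid is converted to C6H5O-; total volume = 0.02015 + 0.01026 = 0.03041 L, so [C6H5O-] = 0.003740/0.03041 = 0.1230 M.
Kb = Kw/Ka = 1.0e-14 / 1.0 x 10^-10 = 0.000100.
[OH^-] = sqrt(Kb x [C6H5O-]) = sqrt(0.000100 x 0.1230) = 0.00351 M.
pOH = 2.46, so pH = 14.00 - 2.46 = 11.54.

11.54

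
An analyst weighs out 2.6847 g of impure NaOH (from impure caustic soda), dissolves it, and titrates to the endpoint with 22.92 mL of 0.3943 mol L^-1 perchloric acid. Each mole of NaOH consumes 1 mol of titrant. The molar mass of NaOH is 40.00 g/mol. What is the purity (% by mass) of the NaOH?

13.5%

n(HClO4) = 0.3943 x 0.02292 = 0.009037 mol.
n(NaOH) = 0.009037 / 1 = 0.009037 mol.
mass of NaOH = 0.009037 x 40.00 = 0.3615 g.
% purity = 0.3615 / 2.6847 x 100 = 13.5%.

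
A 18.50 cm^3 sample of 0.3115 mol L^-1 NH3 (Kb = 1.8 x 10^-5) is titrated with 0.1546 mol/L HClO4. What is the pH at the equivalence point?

5.12

n(NH3) = 0.3115 x 0.01850 = 0.005763 mol; V(HClO4) at equivalence = 0.005763/0.1546 = 0.03728 L.
At equivalence the base is fully converted to NH4+; total volume = 0.05578 L, so [NH4+] = 0.005763/0.05578 = 0.1033 M.
Ka(NH4+) = Kw/Kb = 1.0e-14 / 1.8 x 10^-5 = 5.56e-10.
[H^+] = sqrt(Ka x [NH4+]) = sqrt(5.56e-10 x 0.1033) = 7.58e-6 M.
pH = -log(7.58e-6) = 5.12.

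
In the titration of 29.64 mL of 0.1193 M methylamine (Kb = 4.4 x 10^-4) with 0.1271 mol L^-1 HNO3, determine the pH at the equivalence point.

5.93

n(CH3NH2) = 0.1193 x 0.02964 = 0.003536 mol; V(HNO3) at equivalence = 0.003536/0.1271 = 0.02782 L.
At equivalence the base is fully converted to CH3NH3+; total volume = 0.05746 L, so [CH3NH3+] = 0.003536/0.05746 = 0.06154 M.
Ka(CH3NH3+) = Kw/Kb = 1.0e-14 / 4.4 x 10^-4 = 2.27e-11.
[H^+] = sqrt(Ka x [CH3NH3+]) = sqrt(2.27e-11 x 0.06154) = 1.18e-6 M.
pH = -log(1.18e-6) = 5.93.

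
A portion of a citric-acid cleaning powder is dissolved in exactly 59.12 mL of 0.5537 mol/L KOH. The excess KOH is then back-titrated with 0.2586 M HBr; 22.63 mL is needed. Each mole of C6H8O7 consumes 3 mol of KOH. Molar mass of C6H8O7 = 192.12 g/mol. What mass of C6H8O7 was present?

1.72 g

Total n(KOH) added = 0.5537 x 0.05912 = 0.03273 mol.
n(HBr) used = 0.2586 x 0.02263 = 0.005852 mol, which equals the excess n(KOH).
So n(KOH) consumed by the sample = 0.03273 - 0.005852 = 0.02688 mol.
n(C6H8O7) = 0.02688 / 3 = 0.008961 mol.
mass = 0.008961 mol x 192.12 g/mol = 1.72 g.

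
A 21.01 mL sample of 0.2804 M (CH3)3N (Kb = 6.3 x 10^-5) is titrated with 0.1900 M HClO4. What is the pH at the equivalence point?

n((CH3)3N) = 0.2804 x 0.02101 = 0.005891 mol; V(HClO4) at equivalence = 0.005891/0.1900 = 0.03101 L.
At equivalence the base is fully converted to (CH3)3NH+; total volume = 0.05202 L, so [(CH3)3NH+] = 0.005891/0.05202 = 0.1133 M.
Ka((CH3)3NH+) = Kw/Kb = 1.0e-14 / 6.3 x 10^-5 = 1.59e-10.
[H^+] = sqrt(Ka x [(CH3)3NH+]) = sqrt(1.59e-10 x 0.1133) = 4.24e-6 M.
pH = -log(4.24e-6) = 5.37.

5.37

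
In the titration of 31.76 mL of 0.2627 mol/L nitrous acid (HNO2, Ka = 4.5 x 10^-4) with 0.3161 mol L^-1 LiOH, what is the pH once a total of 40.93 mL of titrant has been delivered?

12.80

n(acid) = 0.2627 x 0.03176 = 0.008343 mol; n(LiOH) added = 0.3161 x 0.04093 = 0.01294 mol.
Base is in excess by 0.01294 - 0.008343 = 0.004595 mol in a total volume of 0.07269 L.
[OH^-] = 0.004595/0.07269 = 0.06321 M, so pOH = 1.20 and pH = 14.00 - 1.20 = 12.80.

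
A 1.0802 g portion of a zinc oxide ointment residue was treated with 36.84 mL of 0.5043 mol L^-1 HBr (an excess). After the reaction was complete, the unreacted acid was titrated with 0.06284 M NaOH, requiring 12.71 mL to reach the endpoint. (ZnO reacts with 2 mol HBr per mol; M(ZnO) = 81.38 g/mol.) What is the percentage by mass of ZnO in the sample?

67.0%

Total n(HBr) added = 0.5043 x 0.03684 = 0.01858 mol.
n(NaOH) used = 0.06284 x 0.01271 = 0.0007987 mol, which equals the excess n(HBr).
So n(HBr) consumed by the sample = 0.01858 - 0.0007987 = 0.01778 mol.
n(ZnO) = 0.01778 / 2 = 0.008890 mol.
mass ZnO = 0.008890 x 81.38 = 0.7235 g, so %ZnO = 0.7235/1.0802 x 100 = 67.0%.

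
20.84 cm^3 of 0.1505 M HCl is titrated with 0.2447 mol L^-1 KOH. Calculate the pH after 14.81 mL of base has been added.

12.14

n(acid) = 0.1505 x 0.02084 = 0.003136 mol; n(KOH) added = 0.2447 x 0.01481 = 0.003624 mol.
Base is in excess by 0.003624 - 0.003136 = 0.0004876 mol in a total volume of 0.03565 L.
[OH^-] = 0.0004876/0.03565 = 0.01368 M, so pOH = 1.86 and pH = 14.00 - 1.86 = 12.14.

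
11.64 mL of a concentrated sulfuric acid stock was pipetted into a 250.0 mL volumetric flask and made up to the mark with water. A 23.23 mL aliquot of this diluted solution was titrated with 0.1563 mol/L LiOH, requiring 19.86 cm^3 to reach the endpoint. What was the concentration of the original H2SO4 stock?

1.43 M

n(LiOH) = 0.1563 x 0.01986 = 0.003104 mol.
n(H2SO4) in the aliquot = 0.003104 x 1/2 = 0.001552 mol.
[diluted H2SO4] = 0.001552 / 0.02323 = 0.06681 M.
Dilution factor = 250.0/11.64 = 21.48, so [stock] = 0.06681 x 21.48 = 1.43 M.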